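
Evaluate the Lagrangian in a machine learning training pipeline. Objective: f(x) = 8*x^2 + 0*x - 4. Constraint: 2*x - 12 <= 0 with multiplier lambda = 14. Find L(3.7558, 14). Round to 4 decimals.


Step 1: Evaluate f(x).
f(3.7558) = 8*3.7558^2 + 0*3.7558 - 4 = 108.8483
Step 2: Evaluate g(x).
g(3.7558) = 2*3.7558 - 12 = -4.4884
Step 3: Compute Lagrangian.
L = 108.8483 + 14*-4.4884 = 46.0107


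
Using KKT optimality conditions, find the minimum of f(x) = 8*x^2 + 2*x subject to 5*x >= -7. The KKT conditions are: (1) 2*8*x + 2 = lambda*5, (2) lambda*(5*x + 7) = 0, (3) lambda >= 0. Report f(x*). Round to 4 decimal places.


Step 1: Try lambda = 0 (constraint inactive).
Stationarity: 2*8*x + 2 = 0
x* = -2/(2*8) = -0.125
Check constraint: 5*-0.125 = -0.625 >= -7 -- satisfied.
Step 2: Compute optimal value.
f(x*) = 8*(-0.125)^2 + 2*(-0.125) = -0.125


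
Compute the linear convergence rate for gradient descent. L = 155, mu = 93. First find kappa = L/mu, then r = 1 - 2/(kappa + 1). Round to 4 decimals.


Step 1: Compute the condition number.
kappa = L/mu = 155/93 = 1.6667
Step 2: Compute the convergence rate.
r = 1 - 2/(kappa + 1) = 1 - 2*mu/(L + mu) = (L - mu)/(L + mu) = 62/248 = 0.25


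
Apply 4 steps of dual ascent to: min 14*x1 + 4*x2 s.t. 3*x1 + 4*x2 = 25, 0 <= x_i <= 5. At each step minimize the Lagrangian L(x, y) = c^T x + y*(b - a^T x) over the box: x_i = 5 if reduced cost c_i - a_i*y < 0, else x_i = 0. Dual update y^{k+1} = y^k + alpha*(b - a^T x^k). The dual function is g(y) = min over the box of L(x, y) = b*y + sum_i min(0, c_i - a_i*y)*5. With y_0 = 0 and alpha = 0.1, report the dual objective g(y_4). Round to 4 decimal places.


Dual ascent for LP: min 14*x1 + 4*x2, 3*x1 + 4*x2 = 25, 0 <= x_i <= 5
Step 1: y^k = 0.0, reduced costs: (14.0, 4.0)
  x^k = (0.0, 0.0), subgradient = b - a^T x = 25.0
  y^{k+1} = 0.0 + 0.1*25.0 = 2.5
Step 2: y^k = 2.5, reduced costs: (6.5, -6.0)
  x^k = (0.0, 5.0), subgradient = b - a^T x = 5.0
  y^{k+1} = 2.5 + 0.1*5.0 = 3.0
Step 3: y^k = 3.0, reduced costs: (5.0, -8.0)
  x^k = (0.0, 5.0), subgradient = b - a^T x = 5.0
  y^{k+1} = 3.0 + 0.1*5.0 = 3.5
Step 4: y^k = 3.5, reduced costs: (3.5, -10.0)
  x^k = (0.0, 5.0), subgradient = b - a^T x = 5.0
  y^{k+1} = 3.5 + 0.1*5.0 = 4.0
Dual objective at y_4 = 4.0: reduced costs (2.0, -12.0), box minimizer x = (0.0, 5.0)
g(y_4) = b*y + (c1 - a1*y)*x1 + (c2 - a2*y)*x2 = 25*4.0 + 2.0*0.0 + (-12.0)*5.0 = 100.0 + 0.0 - 60.0 = 40.0


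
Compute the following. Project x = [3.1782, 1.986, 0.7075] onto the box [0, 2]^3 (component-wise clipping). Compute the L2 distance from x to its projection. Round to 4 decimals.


Project each component onto [0, 2].
clip(3.1782) = 2.0, clip(1.986) = 1.986, clip(0.7075) = 0.7075
Projection = [2.0, 1.986, 0.7075]
Squared diffs: [1.3882, 0.0, 0.0]
Distance = sqrt(1.3882) = 1.1782


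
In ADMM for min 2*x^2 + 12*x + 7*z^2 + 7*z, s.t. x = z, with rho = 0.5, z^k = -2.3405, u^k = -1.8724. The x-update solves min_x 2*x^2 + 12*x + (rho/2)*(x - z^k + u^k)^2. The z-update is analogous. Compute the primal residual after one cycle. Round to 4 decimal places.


ADMM iteration with rho = 0.5, z^k = -2.3405, u^k = -1.8724
Step 1: x-update.
Minimize 2*x^2 + 12*x + (0.5/2)*(x + 2.3405 - 1.8724)^2
FOC: (2*2 + 0.5)*x = -12 + 0.5*(-2.3405 + 1.8724)
x^{k+1} = -2.7187
Step 2: z-update.
Minimize 7*z^2 + 7*z + (0.5/2)*(-2.7187 - z - 1.8724)^2
FOC: (2*7 + 0.5)*z = -7 + 0.5*(-2.7187 - 1.8724)
z^{k+1} = -0.6411
Step 3: u-update.
u^{k+1} = -1.8724 - 2.7187 + 0.6411 = -3.95
Step 4: Primal residual = |-2.7187 + 0.6411| = 2.0776


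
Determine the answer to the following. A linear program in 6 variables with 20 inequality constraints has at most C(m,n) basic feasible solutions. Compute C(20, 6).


Each vertex corresponds to some choice of n active constraints out of m, so the number of vertices is at most C(m, n) = m! / (n!(m-n)!).
m = 20, n = 6
Numerator: 20 * 19 * 18 * 17 * 16 * 15
Denominator: 6! = 720
C(20, 6) = 38760


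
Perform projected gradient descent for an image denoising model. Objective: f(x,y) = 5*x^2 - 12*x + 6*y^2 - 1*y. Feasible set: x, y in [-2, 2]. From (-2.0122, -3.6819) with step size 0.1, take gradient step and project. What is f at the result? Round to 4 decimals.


Step 1: Compute gradient at (-2.0122, -3.6819).
grad_x = 2*5*-2.0122 - 12 = -32.122
grad_y = 2*6*-3.6819 - 1 = -45.1828
Step 2: Gradient step.
x_raw = -2.0122 - 0.1*-32.122 = 1.2
y_raw = -3.6819 - 0.1*-45.1828 = 0.8364
Step 3: Project onto [-2, 2].
x_proj = clip(1.2) = 1.2
y_proj = clip(0.8364) = 0.8364
Step 4: Evaluate f.
f(1.2, 0.8364) = -3.8392


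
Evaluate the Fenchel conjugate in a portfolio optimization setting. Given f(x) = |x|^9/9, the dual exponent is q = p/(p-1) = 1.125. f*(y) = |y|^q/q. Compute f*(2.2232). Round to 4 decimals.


The conjugate exponent q satisfies 1/p + 1/q = 1.
p = 9, so q = 9/(9 - 1) = 1.125
|y|^q = 2.2232^1.125 = 2.4567
f*(2.2232) = 2.4567 / 1.125 = 2.1837


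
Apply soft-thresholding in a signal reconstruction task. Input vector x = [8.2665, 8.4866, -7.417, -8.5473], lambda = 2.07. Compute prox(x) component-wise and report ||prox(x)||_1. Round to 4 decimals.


Soft-thresholding with lambda = 2.07:
prox(8.2665) = sign(8.2665)*max(|8.2665| - 2.07, 0) = 6.1965
prox(8.4866) = sign(8.4866)*max(|8.4866| - 2.07, 0) = 6.4166
prox(-7.417) = sign(-7.417)*max(|-7.417| - 2.07, 0) = -5.347
prox(-8.5473) = sign(-8.5473)*max(|-8.5473| - 2.07, 0) = -6.4773
prox(x) = [6.1965, 6.4166, -5.347, -6.4773]
||prox(x)||_1 = 6.1965 + 6.4166 + 5.347 + 6.4773 = 24.4374


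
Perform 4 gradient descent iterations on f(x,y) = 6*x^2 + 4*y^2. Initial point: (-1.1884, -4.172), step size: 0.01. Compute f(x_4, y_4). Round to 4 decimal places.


Gradient descent on f(x,y) = 6*x^2 + 4*y^2.
Starting point: (-1.1884, -4.172), alpha = 0.01
Step 1: grad_x = 2*6*-1.1884 = -14.2608, grad_y = 2*4*-4.172 = -33.376
  x_1 = -1.1884 - 0.01*-14.2608 = -1.0458
  y_1 = -4.172 - 0.01*-33.376 = -3.8382
Step 2: grad_x = 2*6*-1.0458 = -12.5495, grad_y = 2*4*-3.8382 = -30.7059
  x_2 = -1.0458 - 0.01*-12.5495 = -0.9203
  y_2 = -3.8382 - 0.01*-30.7059 = -3.5312
Step 3: grad_x = 2*6*-0.9203 = -11.0436, grad_y = 2*4*-3.5312 = -28.2494
  x_3 = -0.9203 - 0.01*-11.0436 = -0.8099
  y_3 = -3.5312 - 0.01*-28.2494 = -3.2487
Step 4: grad_x = 2*6*-0.8099 = -9.7183, grad_y = 2*4*-3.2487 = -25.9895
  x_4 = -0.8099 - 0.01*-9.7183 = -0.7127
  y_4 = -3.2487 - 0.01*-25.9895 = -2.9888
f(-0.7127, -2.9888) = 6*(-0.7127)^2 + 4*(-2.9888)^2 = 38.779


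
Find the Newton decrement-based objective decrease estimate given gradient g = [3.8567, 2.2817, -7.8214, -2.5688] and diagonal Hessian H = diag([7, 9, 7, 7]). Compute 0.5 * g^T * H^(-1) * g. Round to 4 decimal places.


Step 1: H is diagonal, so H^(-1) * g = [0.551, 0.2535, -1.1173, -0.367].
Step 2: g^T H^(-1) g = sum_i g_i^2 / H_ii
  = (3.8567)^2/7 + (2.2817)^2/9 + (-7.8214)^2/7 + (-2.5688)^2/7
  = 2.1249 + 0.5785 + 8.7392 + 0.9427 = 12.3852
Step 3: Objective decrease = 0.5 * g^T H^(-1) g = 6.1926


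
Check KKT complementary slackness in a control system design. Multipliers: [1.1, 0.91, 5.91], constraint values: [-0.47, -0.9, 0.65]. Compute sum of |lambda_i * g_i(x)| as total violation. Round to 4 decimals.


KKT complementary slackness check:
lambda_1 * g_1 = 1.1 * -0.47 = -0.517
lambda_2 * g_2 = 0.91 * -0.9 = -0.819
lambda_3 * g_3 = 5.91 * 0.65 = 3.8415
Total violation = 0.517 + 0.819 + 3.8415 = 5.1775


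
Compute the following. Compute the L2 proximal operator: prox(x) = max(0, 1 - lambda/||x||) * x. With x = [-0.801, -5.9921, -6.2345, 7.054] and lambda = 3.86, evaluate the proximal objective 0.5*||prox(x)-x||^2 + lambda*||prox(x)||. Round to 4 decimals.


Step 1: Compute ||x||.
||x|| = 11.1882
Step 2: Compute scaling factor.
scale = max(0, 1 - 3.86/11.1882) = 0.655
Step 3: prox(x) = [-0.5246, -3.9248, -4.0835, 4.6203]
||prox(x)|| = 7.3282
Step 4: Proximal objective.
0.5*||prox-x||^2 = 7.4498
lambda*||prox|| = 28.2869
Total = 35.7365


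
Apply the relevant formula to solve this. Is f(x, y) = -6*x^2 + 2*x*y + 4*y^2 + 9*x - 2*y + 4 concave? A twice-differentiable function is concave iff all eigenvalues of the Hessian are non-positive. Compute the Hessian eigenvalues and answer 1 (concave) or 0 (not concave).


The Hessian of f(x,y) = -6*x^2 + 2*x*y + 4*y^2 + 9*x - 2*y + 4 is:
H = [[-12, 2], [2, 8]]
Trace = -12 + 8 = -4
Determinant = -12*8 - (2)^2 = -100
Discriminant = (-4)^2 - 4*-100 = 416.0
Eigenvalues: lambda_1 = -12.198, lambda_2 = 8.198
The function is not concave.

0


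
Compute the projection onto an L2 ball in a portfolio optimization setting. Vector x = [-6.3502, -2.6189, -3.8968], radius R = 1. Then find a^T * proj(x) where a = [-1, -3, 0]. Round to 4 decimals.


Step 1: Compute ||x|| (intermediates to 6 decimals).
||x|| = sqrt((-6.3502)^2 + (-2.6189)^2 + (-3.8968)^2) = 7.897387
Step 2: Project.
Since ||x|| > R, scale = R/||x|| = 1/7.897387 = 0.126624, proj(x) = scale * x
proj(x) = [-0.804088, -0.331616, -0.493428]
Step 3: Dot product.
a^T * proj(x) = -1*(-0.804088) - 3*(-0.331616) + 0*(-0.493428) = 1.7989


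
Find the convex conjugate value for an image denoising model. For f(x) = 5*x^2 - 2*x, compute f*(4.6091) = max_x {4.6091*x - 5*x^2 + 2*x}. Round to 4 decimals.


f*(y) = sup_x {y*x - a*x^2 - b*x} = sup_x {(y-b)*x - a*x^2}
FOC: (y - b) - 2a*x = 0 => x* = (y - b)/(2a)
x* = (4.6091 + 2)/(2*5) = 0.6609
f*(4.6091) = (y-b)^2/(4a) = (4.6091 + 2)^2/(4*5)
= 43.6802/20 = 2.184


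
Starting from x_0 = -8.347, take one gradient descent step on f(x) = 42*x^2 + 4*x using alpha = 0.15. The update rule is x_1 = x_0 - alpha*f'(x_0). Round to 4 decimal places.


We compute the gradient at x_0 and apply the update.
f'(x) = 84*x + 4
f'(-8.347) = 84*-8.347 + 4 = -697.148
x_1 = -8.347 - 0.15*-697.148 = 96.2252


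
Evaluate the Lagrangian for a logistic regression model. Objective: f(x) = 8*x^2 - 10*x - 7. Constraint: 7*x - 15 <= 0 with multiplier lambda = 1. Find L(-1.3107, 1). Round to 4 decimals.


Step 1: Evaluate f(x).
f(-1.3107) = 8*(-1.3107)^2 - 10*(-1.3107) - 7 = 19.8505
Step 2: Evaluate g(x).
g(-1.3107) = 7*-1.3107 - 15 = -24.1749
Step 3: Compute Lagrangian.
L = 19.8505 + 1*-24.1749 = -4.3244


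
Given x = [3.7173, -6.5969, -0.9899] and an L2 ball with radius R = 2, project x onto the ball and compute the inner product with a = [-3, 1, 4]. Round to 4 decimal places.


Step 1: Compute ||x|| (intermediates to 6 decimals).
||x|| = sqrt(3.7173^2 + (-6.5969)^2 + (-0.9899)^2) = 7.636577
Step 2: Project.
Since ||x|| > R, scale = R/||x|| = 2/7.636577 = 0.261897, proj(x) = scale * x
proj(x) = [0.97355, -1.727708, -0.259252]
Step 3: Dot product.
a^T * proj(x) = -3*0.97355 + 1*(-1.727708) + 4*(-0.259252) = -5.6854


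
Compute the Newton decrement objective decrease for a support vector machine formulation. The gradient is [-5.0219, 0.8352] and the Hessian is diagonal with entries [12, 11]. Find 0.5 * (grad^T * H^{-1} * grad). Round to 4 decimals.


Step 1: H is diagonal, so H^(-1) * g = [-0.4185, 0.0759].
Step 2: g^T H^(-1) g = sum_i g_i^2 / H_ii
  = (-5.0219)^2/12 + (0.8352)^2/11
  = 2.1016 + 0.0634 = 2.165
Step 3: Objective decrease = 0.5 * g^T H^(-1) g = 1.0825


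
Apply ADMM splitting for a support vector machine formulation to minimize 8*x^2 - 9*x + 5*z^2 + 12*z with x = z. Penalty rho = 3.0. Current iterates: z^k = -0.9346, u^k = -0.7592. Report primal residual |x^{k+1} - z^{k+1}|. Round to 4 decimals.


ADMM iteration with rho = 3.0, z^k = -0.9346, u^k = -0.7592
Step 1: x-update.
Minimize 8*x^2 - 9*x + (3.0/2)*(x + 0.9346 - 0.7592)^2
FOC: (2*8 + 3.0)*x = 9 + 3.0*(-0.9346 + 0.7592)
x^{k+1} = 0.446
Step 2: z-update.
Minimize 5*z^2 + 12*z + (3.0/2)*(0.446 - z - 0.7592)^2
FOC: (2*5 + 3.0)*z = -12 + 3.0*(0.446 - 0.7592)
z^{k+1} = -0.9954
Step 3: u-update.
u^{k+1} = -0.7592 + 0.446 + 0.9954 = 0.6821
Step 4: Primal residual = |0.446 + 0.9954| = 1.4413


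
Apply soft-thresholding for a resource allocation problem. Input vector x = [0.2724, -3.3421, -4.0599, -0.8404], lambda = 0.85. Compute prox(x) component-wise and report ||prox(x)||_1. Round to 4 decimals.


Soft-thresholding with lambda = 0.85:
prox(0.2724) = sign(0.2724)*max(|0.2724| - 0.85, 0) = 0.0
prox(-3.3421) = sign(-3.3421)*max(|-3.3421| - 0.85, 0) = -2.4921
prox(-4.0599) = sign(-4.0599)*max(|-4.0599| - 0.85, 0) = -3.2099
prox(-0.8404) = sign(-0.8404)*max(|-0.8404| - 0.85, 0) = 0.0
prox(x) = [0.0, -2.4921, -3.2099, 0.0]
||prox(x)||_1 = 0.0 + 2.4921 + 3.2099 + 0.0 = 5.702


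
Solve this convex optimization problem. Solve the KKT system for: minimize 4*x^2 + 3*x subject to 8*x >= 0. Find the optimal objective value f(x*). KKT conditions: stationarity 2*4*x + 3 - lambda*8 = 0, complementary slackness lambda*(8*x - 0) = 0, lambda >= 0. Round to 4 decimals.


Step 1: Try lambda = 0 (constraint inactive).
x_unc = -3/(2*4) = -0.375
Check: 8*-0.375 = -3.0 < 0 -- violated!
Step 2: Constraint must be active: 8*x = 0
x* = 0/8 = 0.0
lambda = (2*4*0.0 + 3)/8 = 0.375
Step 3: Compute optimal value.
f(x*) = 4*0.0^2 + 3*0.0 = 0.0


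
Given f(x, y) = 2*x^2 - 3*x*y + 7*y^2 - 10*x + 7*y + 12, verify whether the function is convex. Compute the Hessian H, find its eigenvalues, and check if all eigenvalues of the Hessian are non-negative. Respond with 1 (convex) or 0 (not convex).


The Hessian of f(x,y) = 2*x^2 - 3*x*y + 7*y^2 - 10*x + 7*y + 12 is:
H = [[4, -3], [-3, 14]]
Trace = 4 + 14 = 18
Determinant = 4*14 - (-3)^2 = 47
Discriminant = (18)^2 - 4*47 = 136.0
Eigenvalues: lambda_1 = 3.169, lambda_2 = 14.831
The function is convex.

1


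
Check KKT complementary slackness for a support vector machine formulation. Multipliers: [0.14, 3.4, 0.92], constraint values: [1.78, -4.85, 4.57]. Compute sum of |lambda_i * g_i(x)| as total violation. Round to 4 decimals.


KKT complementary slackness check:
lambda_1 * g_1 = 0.14 * 1.78 = 0.2492
lambda_2 * g_2 = 3.4 * -4.85 = -16.49
lambda_3 * g_3 = 0.92 * 4.57 = 4.2044
Total violation = 0.2492 + 16.49 + 4.2044 = 20.9436


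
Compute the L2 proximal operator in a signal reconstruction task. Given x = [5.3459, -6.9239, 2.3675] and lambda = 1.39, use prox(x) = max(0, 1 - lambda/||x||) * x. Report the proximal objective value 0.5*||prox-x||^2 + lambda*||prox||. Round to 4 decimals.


Step 1: Compute ||x||.
||x|| = 9.0622
Step 2: Compute scaling factor.
scale = max(0, 1 - 1.39/9.0622) = 0.8466
Step 3: prox(x) = [4.5259, -5.8619, 2.0044]
||prox(x)|| = 7.6722
Step 4: Proximal objective.
0.5*||prox-x||^2 = 0.9661
lambda*||prox|| = 10.6644
Total = 11.6305


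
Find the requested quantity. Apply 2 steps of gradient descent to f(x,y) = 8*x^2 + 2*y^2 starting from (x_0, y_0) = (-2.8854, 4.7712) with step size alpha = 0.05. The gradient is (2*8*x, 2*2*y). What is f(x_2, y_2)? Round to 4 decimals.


Gradient descent on f(x,y) = 8*x^2 + 2*y^2.
Starting point: (-2.8854, 4.7712), alpha = 0.05
Step 1: grad_x = 2*8*-2.8854 = -46.1664, grad_y = 2*2*4.7712 = 19.0848
  x_1 = -2.8854 - 0.05*-46.1664 = -0.5771
  y_1 = 4.7712 - 0.05*19.0848 = 3.817
Step 2: grad_x = 2*8*-0.5771 = -9.2333, grad_y = 2*2*3.817 = 15.2678
  x_2 = -0.5771 - 0.05*-9.2333 = -0.1154
  y_2 = 3.817 - 0.05*15.2678 = 3.0536
f(-0.1154, 3.0536) = 8*(-0.1154)^2 + 2*3.0536^2 = 18.7551


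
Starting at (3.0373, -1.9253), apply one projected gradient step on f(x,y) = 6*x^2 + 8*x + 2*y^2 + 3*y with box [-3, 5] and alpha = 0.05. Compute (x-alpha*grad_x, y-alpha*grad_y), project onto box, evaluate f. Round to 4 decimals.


Step 1: Compute gradient at (3.0373, -1.9253).
grad_x = 2*6*3.0373 + 8 = 44.4476
grad_y = 2*2*-1.9253 + 3 = -4.7012
Step 2: Gradient step.
x_raw = 3.0373 - 0.05*44.4476 = 0.8149
y_raw = -1.9253 - 0.05*-4.7012 = -1.6902
Step 3: Project onto [-3, 5].
x_proj = clip(0.8149) = 0.8149
y_proj = clip(-1.6902) = -1.6902
Step 4: Evaluate f.
f(0.8149, -1.6902) = 11.147


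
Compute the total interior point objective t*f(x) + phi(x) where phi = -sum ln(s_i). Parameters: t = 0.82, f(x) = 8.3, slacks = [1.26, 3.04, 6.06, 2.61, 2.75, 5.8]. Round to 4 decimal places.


Step 1: Compute log-barrier.
ln values: [0.2311, 1.1119, 1.8017, 0.9594, 1.0116, 1.7579]
phi = -(0.2311 + 1.1119 + 1.8017 + 0.9594 + 1.0116 + 1.7579) = -6.8735
Step 2: Compute augmented objective.
t*f(x) = 0.82*8.3 = 6.806
Total = 6.806 - 6.8735 = -0.0675


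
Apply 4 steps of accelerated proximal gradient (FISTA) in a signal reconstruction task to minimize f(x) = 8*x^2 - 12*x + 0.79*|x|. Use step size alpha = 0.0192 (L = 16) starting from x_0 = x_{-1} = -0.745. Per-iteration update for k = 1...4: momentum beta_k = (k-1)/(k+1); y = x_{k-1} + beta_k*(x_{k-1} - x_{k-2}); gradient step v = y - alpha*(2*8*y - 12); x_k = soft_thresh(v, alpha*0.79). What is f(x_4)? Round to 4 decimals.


FISTA on f(x) = 8*x^2 - 12*x + 0.79*|x|
L = 16, alpha = 0.0192
Iteration 1: beta = 0.0, y = -0.745 + 0.0*(-0.745 + 0.745) = -0.745
  grad(y) = -23.92, v = y - alpha*grad = -0.2857
  prox(v) = soft_thresh(-0.2857, 0.0152) = -0.2706
Iteration 2: beta = 0.3333, y = -0.2706 + 0.3333*(-0.2706 + 0.745) = -0.1124
  grad(y) = -13.7988, v = y - alpha*grad = 0.1525
  prox(v) = soft_thresh(0.1525, 0.0152) = 0.1373
Iteration 3: beta = 0.5, y = 0.1373 + 0.5*(0.1373 + 0.2706) = 0.3413
  grad(y) = -6.5392, v = y - alpha*grad = 0.4669
  prox(v) = soft_thresh(0.4669, 0.0152) = 0.4517
Iteration 4: beta = 0.6, y = 0.4517 + 0.6*(0.4517 - 0.1373) = 0.6403
  grad(y) = -1.7554, v = y - alpha*grad = 0.674
  prox(v) = soft_thresh(0.674, 0.0152) = 0.6588
f(x_4) = 8*0.6588^2 - 12*0.6588 + 0.79*|0.6588| = -3.913


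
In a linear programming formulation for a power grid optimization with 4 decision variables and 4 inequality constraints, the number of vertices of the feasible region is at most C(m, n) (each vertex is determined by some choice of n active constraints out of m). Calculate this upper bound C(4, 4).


Each vertex corresponds to some choice of n active constraints out of m, so the number of vertices is at most C(m, n) = m! / (n!(m-n)!).
m = 4, n = 4
Numerator: 4 * 3 * 2 * 1
Denominator: 4! = 24
C(4, 4) = 1


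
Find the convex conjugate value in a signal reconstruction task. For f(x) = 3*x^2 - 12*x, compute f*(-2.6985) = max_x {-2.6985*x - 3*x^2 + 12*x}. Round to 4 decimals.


f*(y) = sup_x {y*x - a*x^2 - b*x} = sup_x {(y-b)*x - a*x^2}
FOC: (y - b) - 2a*x = 0 => x* = (y - b)/(2a)
x* = (-2.6985 + 12)/(2*3) = 1.5503
f*(-2.6985) = (y-b)^2/(4a) = (-2.6985 + 12)^2/(4*3)
= 86.5179/12 = 7.2098


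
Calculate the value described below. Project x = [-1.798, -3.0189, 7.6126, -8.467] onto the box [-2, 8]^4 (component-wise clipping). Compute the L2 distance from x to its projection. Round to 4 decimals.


Project each component onto [-2, 8].
clip(-1.798) = -1.798, clip(-3.0189) = -2.0, clip(7.6126) = 7.6126, clip(-8.467) = -2.0
Projection = [-1.798, -2.0, 7.6126, -2.0]
Squared diffs: [0.0, 1.0382, 0.0, 41.8221]
Distance = sqrt(42.8603) = 6.5468


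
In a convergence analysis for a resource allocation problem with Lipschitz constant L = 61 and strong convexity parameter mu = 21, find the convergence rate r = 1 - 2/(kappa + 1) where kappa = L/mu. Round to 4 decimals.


Step 1: Compute the condition number.
kappa = L/mu = 61/21 = 2.9048
Step 2: Compute the convergence rate.
r = 1 - 2/(kappa + 1) = 1 - 2*mu/(L + mu) = (L - mu)/(L + mu) = 40/82 = 0.4878


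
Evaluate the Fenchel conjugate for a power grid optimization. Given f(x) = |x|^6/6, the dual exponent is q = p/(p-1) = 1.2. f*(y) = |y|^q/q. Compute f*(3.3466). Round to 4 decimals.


The conjugate exponent q satisfies 1/p + 1/q = 1.
p = 6, so q = 6/(6 - 1) = 1.2
|y|^q = 3.3466^1.2 = 4.2611
f*(3.3466) = 4.2611 / 1.2 = 3.5509


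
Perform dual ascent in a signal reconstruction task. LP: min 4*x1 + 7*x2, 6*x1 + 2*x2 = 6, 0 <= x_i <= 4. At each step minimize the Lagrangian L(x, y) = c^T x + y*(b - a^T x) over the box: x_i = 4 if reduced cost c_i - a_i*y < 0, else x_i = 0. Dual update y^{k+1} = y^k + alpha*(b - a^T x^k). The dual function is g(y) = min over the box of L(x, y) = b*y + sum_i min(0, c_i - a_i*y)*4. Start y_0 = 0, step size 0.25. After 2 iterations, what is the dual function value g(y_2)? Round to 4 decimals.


Dual ascent for LP: min 4*x1 + 7*x2, 6*x1 + 2*x2 = 6, 0 <= x_i <= 4
Step 1: y^k = 0.0, reduced costs: (4.0, 7.0)
  x^k = (0.0, 0.0), subgradient = b - a^T x = 6.0
  y^{k+1} = 0.0 + 0.25*6.0 = 1.5
Step 2: y^k = 1.5, reduced costs: (-5.0, 4.0)
  x^k = (4.0, 0.0), subgradient = b - a^T x = -18.0
  y^{k+1} = 1.5 + 0.25*-18.0 = -3.0
Dual objective at y_2 = -3.0: reduced costs (22.0, 13.0), box minimizer x = (0.0, 0.0)
g(y_2) = b*y + (c1 - a1*y)*x1 + (c2 - a2*y)*x2 = 6*(-3.0) + 22.0*0.0 + 13.0*0.0 = -18.0 + 0.0 + 0.0 = -18.0


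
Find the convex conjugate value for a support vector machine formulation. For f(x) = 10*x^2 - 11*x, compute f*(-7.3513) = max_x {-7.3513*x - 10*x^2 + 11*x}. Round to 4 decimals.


f*(y) = sup_x {y*x - a*x^2 - b*x} = sup_x {(y-b)*x - a*x^2}
FOC: (y - b) - 2a*x = 0 => x* = (y - b)/(2a)
x* = (-7.3513 + 11)/(2*10) = 0.1824
f*(-7.3513) = (y-b)^2/(4a) = (-7.3513 + 11)^2/(4*10)
= 13.313/40 = 0.3328


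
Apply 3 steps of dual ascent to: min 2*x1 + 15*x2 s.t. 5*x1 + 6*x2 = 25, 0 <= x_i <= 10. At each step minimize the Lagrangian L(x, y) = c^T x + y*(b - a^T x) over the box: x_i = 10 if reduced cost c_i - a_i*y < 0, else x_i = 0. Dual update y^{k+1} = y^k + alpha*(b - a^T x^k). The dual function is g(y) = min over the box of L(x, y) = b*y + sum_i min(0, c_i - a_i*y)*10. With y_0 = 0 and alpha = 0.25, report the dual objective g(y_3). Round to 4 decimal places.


Dual ascent for LP: min 2*x1 + 15*x2, 5*x1 + 6*x2 = 25, 0 <= x_i <= 10
Step 1: y^k = 0.0, reduced costs: (2.0, 15.0)
  x^k = (0.0, 0.0), subgradient = b - a^T x = 25.0
  y^{k+1} = 0.0 + 0.25*25.0 = 6.25
Step 2: y^k = 6.25, reduced costs: (-29.25, -22.5)
  x^k = (10.0, 10.0), subgradient = b - a^T x = -85.0
  y^{k+1} = 6.25 + 0.25*-85.0 = -15.0
Step 3: y^k = -15.0, reduced costs: (77.0, 105.0)
  x^k = (0.0, 0.0), subgradient = b - a^T x = 25.0
  y^{k+1} = -15.0 + 0.25*25.0 = -8.75
Dual objective at y_3 = -8.75: reduced costs (45.75, 67.5), box minimizer x = (0.0, 0.0)
g(y_3) = b*y + (c1 - a1*y)*x1 + (c2 - a2*y)*x2 = 25*(-8.75) + 45.75*0.0 + 67.5*0.0 = -218.75 + 0.0 + 0.0 = -218.75


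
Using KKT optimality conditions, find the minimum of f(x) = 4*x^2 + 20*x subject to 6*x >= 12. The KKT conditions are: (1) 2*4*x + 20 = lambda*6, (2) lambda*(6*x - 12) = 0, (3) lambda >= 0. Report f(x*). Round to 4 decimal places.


Step 1: Try lambda = 0 (constraint inactive).
x_unc = -20/(2*4) = -2.5
Check: 6*-2.5 = -15.0 < 12 -- violated!
Step 2: Constraint must be active: 6*x = 12
x* = 12/6 = 2.0
lambda = (2*4*2.0 + 20)/6 = 6.0
Step 3: Compute optimal value.
f(x*) = 4*2.0^2 + 20*2.0 = 56.0


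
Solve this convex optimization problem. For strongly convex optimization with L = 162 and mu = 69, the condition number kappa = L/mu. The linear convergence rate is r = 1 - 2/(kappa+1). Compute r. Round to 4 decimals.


Step 1: Compute the condition number.
kappa = L/mu = 162/69 = 2.3478
Step 2: Compute the convergence rate.
r = 1 - 2/(kappa + 1) = 1 - 2*mu/(L + mu) = (L - mu)/(L + mu) = 93/231 = 0.4026


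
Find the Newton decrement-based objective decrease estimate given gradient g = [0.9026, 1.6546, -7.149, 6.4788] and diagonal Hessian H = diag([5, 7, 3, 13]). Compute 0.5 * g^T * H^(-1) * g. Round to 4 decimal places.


Step 1: H is diagonal, so H^(-1) * g = [0.1805, 0.2364, -2.383, 0.4984].
Step 2: g^T H^(-1) g = sum_i g_i^2 / H_ii
  = (0.9026)^2/5 + (1.6546)^2/7 + (-7.149)^2/3 + (6.4788)^2/13
  = 0.1629 + 0.3911 + 17.0361 + 3.2288 = 20.8189
Step 3: Objective decrease = 0.5 * g^T H^(-1) g = 10.4095


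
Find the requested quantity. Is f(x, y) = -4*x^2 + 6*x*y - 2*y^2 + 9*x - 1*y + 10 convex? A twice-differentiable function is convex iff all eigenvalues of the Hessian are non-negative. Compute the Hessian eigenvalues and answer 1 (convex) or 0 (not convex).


The Hessian of f(x,y) = -4*x^2 + 6*x*y - 2*y^2 + 9*x - 1*y + 10 is:
H = [[-8, 6], [6, -4]]
Trace = -8 - 4 = -12
Determinant = -8*-4 - (6)^2 = -4
Discriminant = (-12)^2 - 4*-4 = 160.0
Eigenvalues: lambda_1 = -12.3246, lambda_2 = 0.3246
The function is not convex.

0


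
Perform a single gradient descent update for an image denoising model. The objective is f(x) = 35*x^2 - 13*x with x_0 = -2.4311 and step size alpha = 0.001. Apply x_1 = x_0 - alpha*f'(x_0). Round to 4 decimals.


We compute the gradient at x_0 and apply the update.
f'(x) = 70*x - 13
f'(-2.4311) = 70*-2.4311 - 13 = -183.177
x_1 = -2.4311 - 0.001*-183.177 = -2.2479


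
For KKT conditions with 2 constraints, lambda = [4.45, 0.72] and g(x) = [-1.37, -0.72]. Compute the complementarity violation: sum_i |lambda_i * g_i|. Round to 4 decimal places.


KKT complementary slackness check:
lambda_1 * g_1 = 4.45 * -1.37 = -6.0965
lambda_2 * g_2 = 0.72 * -0.72 = -0.5184
Total violation = 6.0965 + 0.5184 = 6.6149


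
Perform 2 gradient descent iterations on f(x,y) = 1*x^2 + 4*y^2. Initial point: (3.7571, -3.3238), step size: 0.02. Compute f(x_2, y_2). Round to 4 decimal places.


Gradient descent on f(x,y) = 1*x^2 + 4*y^2.
Starting point: (3.7571, -3.3238), alpha = 0.02
Step 1: grad_x = 2*1*3.7571 = 7.5142, grad_y = 2*4*-3.3238 = -26.5904
  x_1 = 3.7571 - 0.02*7.5142 = 3.6068
  y_1 = -3.3238 - 0.02*-26.5904 = -2.792
Step 2: grad_x = 2*1*3.6068 = 7.2136, grad_y = 2*4*-2.792 = -22.3359
  x_2 = 3.6068 - 0.02*7.2136 = 3.4625
  y_2 = -2.792 - 0.02*-22.3359 = -2.3453
f(3.4625, -2.3453) = 1*3.4625^2 + 4*(-2.3453)^2 = 33.9904


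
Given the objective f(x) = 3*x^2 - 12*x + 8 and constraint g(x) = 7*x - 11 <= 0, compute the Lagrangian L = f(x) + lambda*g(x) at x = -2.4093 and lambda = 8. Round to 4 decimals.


Step 1: Evaluate f(x).
f(-2.4093) = 3*(-2.4093)^2 - 12*(-2.4093) + 8 = 54.3258
Step 2: Evaluate g(x).
g(-2.4093) = 7*-2.4093 - 11 = -27.8651
Step 3: Compute Lagrangian.
L = 54.3258 + 8*-27.8651 = -168.595


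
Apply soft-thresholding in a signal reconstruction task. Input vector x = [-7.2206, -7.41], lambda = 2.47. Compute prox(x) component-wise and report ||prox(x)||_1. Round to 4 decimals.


Soft-thresholding with lambda = 2.47:
prox(-7.2206) = sign(-7.2206)*max(|-7.2206| - 2.47, 0) = -4.7506
prox(-7.41) = sign(-7.41)*max(|-7.41| - 2.47, 0) = -4.94
prox(x) = [-4.7506, -4.94]
||prox(x)||_1 = 4.7506 + 4.94 = 9.6906


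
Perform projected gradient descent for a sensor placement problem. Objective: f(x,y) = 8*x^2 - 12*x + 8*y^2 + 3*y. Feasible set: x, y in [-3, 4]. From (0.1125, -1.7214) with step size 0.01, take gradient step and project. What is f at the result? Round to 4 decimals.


Step 1: Compute gradient at (0.1125, -1.7214).
grad_x = 2*8*0.1125 - 12 = -10.2
grad_y = 2*8*-1.7214 + 3 = -24.5424
Step 2: Gradient step.
x_raw = 0.1125 - 0.01*-10.2 = 0.2145
y_raw = -1.7214 - 0.01*-24.5424 = -1.476
Step 3: Project onto [-3, 4].
x_proj = clip(0.2145) = 0.2145
y_proj = clip(-1.476) = -1.476
Step 4: Evaluate f.
f(0.2145, -1.476) = 10.7942


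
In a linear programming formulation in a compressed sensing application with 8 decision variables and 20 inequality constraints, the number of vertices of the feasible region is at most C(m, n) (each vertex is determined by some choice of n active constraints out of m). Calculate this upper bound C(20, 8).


Each vertex corresponds to some choice of n active constraints out of m, so the number of vertices is at most C(m, n) = m! / (n!(m-n)!).
m = 20, n = 8
Numerator: 20 * 19 * 18 * 17 * 16 * 15 * 14 * 13
Denominator: 8! = 40320
C(20, 8) = 125970


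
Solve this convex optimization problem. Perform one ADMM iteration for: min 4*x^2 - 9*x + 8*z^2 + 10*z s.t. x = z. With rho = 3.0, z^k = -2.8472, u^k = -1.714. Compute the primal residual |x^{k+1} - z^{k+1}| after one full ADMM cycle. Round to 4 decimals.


ADMM iteration with rho = 3.0, z^k = -2.8472, u^k = -1.714
Step 1: x-update.
Minimize 4*x^2 - 9*x + (3.0/2)*(x + 2.8472 - 1.714)^2
FOC: (2*4 + 3.0)*x = 9 + 3.0*(-2.8472 + 1.714)
x^{k+1} = 0.5091
Step 2: z-update.
Minimize 8*z^2 + 10*z + (3.0/2)*(0.5091 - z - 1.714)^2
FOC: (2*8 + 3.0)*z = -10 + 3.0*(0.5091 - 1.714)
z^{k+1} = -0.7166
Step 3: u-update.
u^{k+1} = -1.714 + 0.5091 + 0.7166 = -0.4883
Step 4: Primal residual = |0.5091 + 0.7166| = 1.2257


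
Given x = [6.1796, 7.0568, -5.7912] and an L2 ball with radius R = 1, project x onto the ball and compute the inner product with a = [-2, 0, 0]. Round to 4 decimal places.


Step 1: Compute ||x|| (intermediates to 6 decimals).
||x|| = sqrt(6.1796^2 + 7.0568^2 + (-5.7912)^2) = 11.023787
Step 2: Project.
Since ||x|| > R, scale = R/||x|| = 1/11.023787 = 0.090713, proj(x) = scale * x
proj(x) = [0.56057, 0.640143, -0.525337]
Step 3: Dot product.
a^T * proj(x) = -2*0.56057 + 0*0.640143 + 0*(-0.525337) = -1.1211


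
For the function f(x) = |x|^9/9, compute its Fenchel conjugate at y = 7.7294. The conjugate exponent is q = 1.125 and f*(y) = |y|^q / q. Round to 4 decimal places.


The conjugate exponent q satisfies 1/p + 1/q = 1.
p = 9, so q = 9/(9 - 1) = 1.125
|y|^q = 7.7294^1.125 = 9.9808
f*(7.7294) = 9.9808 / 1.125 = 8.8718


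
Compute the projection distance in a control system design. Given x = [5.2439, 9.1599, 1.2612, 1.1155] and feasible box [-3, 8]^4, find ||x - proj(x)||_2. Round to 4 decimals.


Project each component onto [-3, 8].
clip(5.2439) = 5.2439, clip(9.1599) = 8.0, clip(1.2612) = 1.2612, clip(1.1155) = 1.1155
Projection = [5.2439, 8.0, 1.2612, 1.1155]
Squared diffs: [0.0, 1.3454, 0.0, 0.0]
Distance = sqrt(1.3454) = 1.1599


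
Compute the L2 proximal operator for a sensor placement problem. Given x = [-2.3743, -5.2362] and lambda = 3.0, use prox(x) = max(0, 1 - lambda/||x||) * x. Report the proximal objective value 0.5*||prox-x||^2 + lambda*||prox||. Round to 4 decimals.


Step 1: Compute ||x||.
||x|| = 5.7494
Step 2: Compute scaling factor.
scale = max(0, 1 - 3.0/5.7494) = 0.4782
Step 3: prox(x) = [-1.1354, -2.504]
||prox(x)|| = 2.7494
Step 4: Proximal objective.
0.5*||prox-x||^2 = 4.5
lambda*||prox|| = 8.2482
Total = 12.7481


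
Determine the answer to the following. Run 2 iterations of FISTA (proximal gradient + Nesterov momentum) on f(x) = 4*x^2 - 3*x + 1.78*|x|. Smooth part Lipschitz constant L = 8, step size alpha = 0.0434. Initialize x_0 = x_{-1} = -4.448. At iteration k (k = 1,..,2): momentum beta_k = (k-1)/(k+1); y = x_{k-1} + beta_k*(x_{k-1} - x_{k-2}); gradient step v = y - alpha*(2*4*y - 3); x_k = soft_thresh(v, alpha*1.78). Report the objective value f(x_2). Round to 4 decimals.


FISTA on f(x) = 4*x^2 - 3*x + 1.78*|x|
L = 8, alpha = 0.0434
Iteration 1: beta = 0.0, y = -4.448 + 0.0*(-4.448 + 4.448) = -4.448
  grad(y) = -38.584, v = y - alpha*grad = -2.7735
  prox(v) = soft_thresh(-2.7735, 0.0773) = -2.6962
Iteration 2: beta = 0.3333, y = -2.6962 + 0.3333*(-2.6962 + 4.448) = -2.1123
  grad(y) = -19.8982, v = y - alpha*grad = -1.2487
  prox(v) = soft_thresh(-1.2487, 0.0773) = -1.1714
f(x_2) = 4*(-1.1714)^2 - 3*(-1.1714) + 1.78*|-1.1714| = 11.0885


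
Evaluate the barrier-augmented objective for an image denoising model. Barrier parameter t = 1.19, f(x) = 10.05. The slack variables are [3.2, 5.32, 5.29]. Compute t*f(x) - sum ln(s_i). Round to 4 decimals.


Step 1: Compute log-barrier.
ln values: [1.1632, 1.6715, 1.6658]
phi = -(1.1632 + 1.6715 + 1.6658) = -4.5004
Step 2: Compute augmented objective.
t*f(x) = 1.19*10.05 = 11.9595
Total = 11.9595 - 4.5004 = 7.4591


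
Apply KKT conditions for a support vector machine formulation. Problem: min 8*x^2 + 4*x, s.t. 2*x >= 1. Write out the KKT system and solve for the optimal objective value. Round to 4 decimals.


Step 1: Try lambda = 0 (constraint inactive).
x_unc = -4/(2*8) = -0.25
Check: 2*-0.25 = -0.5 < 1 -- violated!
Step 2: Constraint must be active: 2*x = 1
x* = 1/2 = 0.5
lambda = (2*8*0.5 + 4)/2 = 6.0
Step 3: Compute optimal value.
f(x*) = 8*0.5^2 + 4*0.5 = 4.0


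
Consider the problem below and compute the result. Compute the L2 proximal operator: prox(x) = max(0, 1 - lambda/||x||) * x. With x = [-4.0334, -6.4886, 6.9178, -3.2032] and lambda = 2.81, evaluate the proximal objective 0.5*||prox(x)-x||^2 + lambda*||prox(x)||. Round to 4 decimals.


Step 1: Compute ||x||.
||x|| = 10.7929
Step 2: Compute scaling factor.
scale = max(0, 1 - 2.81/10.7929) = 0.7396
Step 3: prox(x) = [-2.9833, -4.7993, 5.1167, -2.3692]
||prox(x)|| = 7.9829
Step 4: Proximal objective.
0.5*||prox-x||^2 = 3.9481
lambda*||prox|| = 22.4319
Total = 26.38


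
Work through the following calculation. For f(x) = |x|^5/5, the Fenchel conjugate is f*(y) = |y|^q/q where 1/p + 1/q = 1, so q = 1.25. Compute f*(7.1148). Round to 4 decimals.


The conjugate exponent q satisfies 1/p + 1/q = 1.
p = 5, so q = 5/(5 - 1) = 1.25
|y|^q = 7.1148^1.25 = 11.6199
f*(7.1148) = 11.6199 / 1.25 = 9.2959


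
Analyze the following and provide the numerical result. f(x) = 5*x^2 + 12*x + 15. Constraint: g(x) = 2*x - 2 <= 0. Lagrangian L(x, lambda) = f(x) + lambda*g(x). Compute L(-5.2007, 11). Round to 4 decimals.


Step 1: Evaluate f(x).
f(-5.2007) = 5*(-5.2007)^2 + 12*(-5.2007) + 15 = 87.828
Step 2: Evaluate g(x).
g(-5.2007) = 2*-5.2007 - 2 = -12.4014
Step 3: Compute Lagrangian.
L = 87.828 + 11*-12.4014 = -48.5874


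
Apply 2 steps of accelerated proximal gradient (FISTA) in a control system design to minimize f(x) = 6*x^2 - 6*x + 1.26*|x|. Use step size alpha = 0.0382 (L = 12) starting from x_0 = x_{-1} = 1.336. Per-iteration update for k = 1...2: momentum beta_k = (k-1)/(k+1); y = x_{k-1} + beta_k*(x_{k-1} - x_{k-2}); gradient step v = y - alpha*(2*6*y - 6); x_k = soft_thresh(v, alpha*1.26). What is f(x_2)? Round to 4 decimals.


FISTA on f(x) = 6*x^2 - 6*x + 1.26*|x|
L = 12, alpha = 0.0382
Iteration 1: beta = 0.0, y = 1.336 + 0.0*(1.336 - 1.336) = 1.336
  grad(y) = 10.032, v = y - alpha*grad = 0.9528
  prox(v) = soft_thresh(0.9528, 0.0481) = 0.9046
Iteration 2: beta = 0.3333, y = 0.9046 + 0.3333*(0.9046 - 1.336) = 0.7609
  grad(y) = 3.1303, v = y - alpha*grad = 0.6413
  prox(v) = soft_thresh(0.6413, 0.0481) = 0.5932
f(x_2) = 6*0.5932^2 - 6*0.5932 + 1.26*|0.5932| = -0.7006


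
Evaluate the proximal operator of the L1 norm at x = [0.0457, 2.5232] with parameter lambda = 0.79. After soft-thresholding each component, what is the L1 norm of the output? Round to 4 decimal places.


Soft-thresholding with lambda = 0.79:
prox(0.0457) = sign(0.0457)*max(|0.0457| - 0.79, 0) = 0.0
prox(2.5232) = sign(2.5232)*max(|2.5232| - 0.79, 0) = 1.7332
prox(x) = [0.0, 1.7332]
||prox(x)||_1 = 0.0 + 1.7332 = 1.7332


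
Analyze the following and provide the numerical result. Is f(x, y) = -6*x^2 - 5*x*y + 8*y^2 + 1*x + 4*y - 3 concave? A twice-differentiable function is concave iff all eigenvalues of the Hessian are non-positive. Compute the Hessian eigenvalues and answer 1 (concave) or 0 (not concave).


The Hessian of f(x,y) = -6*x^2 - 5*x*y + 8*y^2 + 1*x + 4*y - 3 is:
H = [[-12, -5], [-5, 16]]
Trace = -12 + 16 = 4
Determinant = -12*16 - (-5)^2 = -217
Discriminant = (4)^2 - 4*-217 = 884.0
Eigenvalues: lambda_1 = -12.8661, lambda_2 = 16.8661
The function is not concave.

0


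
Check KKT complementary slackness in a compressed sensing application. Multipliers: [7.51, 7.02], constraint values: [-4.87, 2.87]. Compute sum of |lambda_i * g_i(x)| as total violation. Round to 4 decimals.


KKT complementary slackness check:
lambda_1 * g_1 = 7.51 * -4.87 = -36.5737
lambda_2 * g_2 = 7.02 * 2.87 = 20.1474
Total violation = 36.5737 + 20.1474 = 56.7211


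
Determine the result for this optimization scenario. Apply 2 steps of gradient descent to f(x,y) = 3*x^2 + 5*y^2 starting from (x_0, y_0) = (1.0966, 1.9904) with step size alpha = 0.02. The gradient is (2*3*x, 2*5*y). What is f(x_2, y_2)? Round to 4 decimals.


Gradient descent on f(x,y) = 3*x^2 + 5*y^2.
Starting point: (1.0966, 1.9904), alpha = 0.02
Step 1: grad_x = 2*3*1.0966 = 6.5796, grad_y = 2*5*1.9904 = 19.904
  x_1 = 1.0966 - 0.02*6.5796 = 0.965
  y_1 = 1.9904 - 0.02*19.904 = 1.5923
Step 2: grad_x = 2*3*0.965 = 5.79, grad_y = 2*5*1.5923 = 15.9232
  x_2 = 0.965 - 0.02*5.79 = 0.8492
  y_2 = 1.5923 - 0.02*15.9232 = 1.2739
f(0.8492, 1.2739) = 3*0.8492^2 + 5*1.2739^2 = 10.277


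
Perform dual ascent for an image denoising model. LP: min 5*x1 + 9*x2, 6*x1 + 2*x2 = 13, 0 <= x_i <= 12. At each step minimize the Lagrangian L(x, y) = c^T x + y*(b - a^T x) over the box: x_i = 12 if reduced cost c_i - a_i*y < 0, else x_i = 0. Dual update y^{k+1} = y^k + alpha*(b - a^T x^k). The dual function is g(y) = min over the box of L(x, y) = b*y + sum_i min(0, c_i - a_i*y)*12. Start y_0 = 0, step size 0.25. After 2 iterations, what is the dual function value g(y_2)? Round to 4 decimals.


Dual ascent for LP: min 5*x1 + 9*x2, 6*x1 + 2*x2 = 13, 0 <= x_i <= 12
Step 1: y^k = 0.0, reduced costs: (5.0, 9.0)
  x^k = (0.0, 0.0), subgradient = b - a^T x = 13.0
  y^{k+1} = 0.0 + 0.25*13.0 = 3.25
Step 2: y^k = 3.25, reduced costs: (-14.5, 2.5)
  x^k = (12.0, 0.0), subgradient = b - a^T x = -59.0
  y^{k+1} = 3.25 + 0.25*-59.0 = -11.5
Dual objective at y_2 = -11.5: reduced costs (74.0, 32.0), box minimizer x = (0.0, 0.0)
g(y_2) = b*y + (c1 - a1*y)*x1 + (c2 - a2*y)*x2 = 13*(-11.5) + 74.0*0.0 + 32.0*0.0 = -149.5 + 0.0 + 0.0 = -149.5


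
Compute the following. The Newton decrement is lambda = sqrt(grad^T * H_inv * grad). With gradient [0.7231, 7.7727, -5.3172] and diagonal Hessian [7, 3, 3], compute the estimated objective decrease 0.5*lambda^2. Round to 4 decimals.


Step 1: H is diagonal, so H^(-1) * g = [0.1033, 2.5909, -1.7724].
Step 2: g^T H^(-1) g = sum_i g_i^2 / H_ii
  = (0.7231)^2/7 + (7.7727)^2/3 + (-5.3172)^2/3
  = 0.0747 + 20.1383 + 9.4242 = 29.6372
Step 3: Objective decrease = 0.5 * g^T H^(-1) g = 14.8186


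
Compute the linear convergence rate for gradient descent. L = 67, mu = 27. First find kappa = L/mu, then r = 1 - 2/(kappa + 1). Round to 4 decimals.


Step 1: Compute the condition number.
kappa = L/mu = 67/27 = 2.4815
Step 2: Compute the convergence rate.
r = 1 - 2/(kappa + 1) = 1 - 2*mu/(L + mu) = (L - mu)/(L + mu) = 40/94 = 0.4255


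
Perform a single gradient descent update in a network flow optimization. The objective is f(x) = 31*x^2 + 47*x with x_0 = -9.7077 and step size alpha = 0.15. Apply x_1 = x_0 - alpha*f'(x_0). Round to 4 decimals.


We compute the gradient at x_0 and apply the update.
f'(x) = 62*x + 47
f'(-9.7077) = 62*-9.7077 + 47 = -554.8774
x_1 = -9.7077 - 0.15*-554.8774 = 73.5239


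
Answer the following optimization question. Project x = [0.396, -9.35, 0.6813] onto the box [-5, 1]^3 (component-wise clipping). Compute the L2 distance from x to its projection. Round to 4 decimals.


Project each component onto [-5, 1].
clip(0.396) = 0.396, clip(-9.35) = -5.0, clip(0.6813) = 0.6813
Projection = [0.396, -5.0, 0.6813]
Squared diffs: [0.0, 18.9225, 0.0]
Distance = sqrt(18.9225) = 4.35


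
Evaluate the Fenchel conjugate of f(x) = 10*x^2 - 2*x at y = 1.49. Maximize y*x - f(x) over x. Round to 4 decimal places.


f*(y) = sup_x {y*x - a*x^2 - b*x} = sup_x {(y-b)*x - a*x^2}
FOC: (y - b) - 2a*x = 0 => x* = (y - b)/(2a)
x* = (1.49 + 2)/(2*10) = 0.1745
f*(1.49) = (y-b)^2/(4a) = (1.49 + 2)^2/(4*10)
= 12.1801/40 = 0.3045


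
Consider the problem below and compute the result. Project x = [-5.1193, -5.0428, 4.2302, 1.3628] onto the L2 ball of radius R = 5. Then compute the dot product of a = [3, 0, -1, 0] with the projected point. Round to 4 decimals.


Step 1: Compute ||x|| (intermediates to 6 decimals).
||x|| = sqrt((-5.1193)^2 + (-5.0428)^2 + 4.2302^2 + 1.3628^2) = 8.449194
Step 2: Project.
Since ||x|| > R, scale = R/||x|| = 5/8.449194 = 0.591772, proj(x) = scale * x
proj(x) = [-3.029458, -2.984188, 2.503314, 0.806467]
Step 3: Dot product.
a^T * proj(x) = 3*(-3.029458) + 0*(-2.984188) - 1*2.503314 + 0*0.806467 = -11.5917


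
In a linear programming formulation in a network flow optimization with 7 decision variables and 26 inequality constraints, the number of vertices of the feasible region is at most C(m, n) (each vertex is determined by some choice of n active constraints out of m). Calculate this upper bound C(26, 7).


Each vertex corresponds to some choice of n active constraints out of m, so the number of vertices is at most C(m, n) = m! / (n!(m-n)!).
m = 26, n = 7
Numerator: 26 * 25 * 24 * 23 * 22 * 21 * 20
Denominator: 7! = 5040
C(26, 7) = 657800
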